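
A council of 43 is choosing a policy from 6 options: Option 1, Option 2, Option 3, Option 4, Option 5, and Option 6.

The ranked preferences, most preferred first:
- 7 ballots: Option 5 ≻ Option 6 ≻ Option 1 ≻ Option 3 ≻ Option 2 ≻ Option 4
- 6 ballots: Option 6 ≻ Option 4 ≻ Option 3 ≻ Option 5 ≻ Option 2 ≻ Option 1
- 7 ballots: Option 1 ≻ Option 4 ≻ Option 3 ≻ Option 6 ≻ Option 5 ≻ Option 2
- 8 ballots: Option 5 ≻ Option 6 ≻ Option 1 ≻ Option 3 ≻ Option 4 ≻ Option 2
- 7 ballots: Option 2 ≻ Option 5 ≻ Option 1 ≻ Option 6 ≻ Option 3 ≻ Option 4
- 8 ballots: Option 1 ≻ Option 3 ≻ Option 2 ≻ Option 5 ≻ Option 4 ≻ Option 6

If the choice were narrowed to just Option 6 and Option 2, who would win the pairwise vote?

Option 6 is ranked above Option 2 on 28 ballots; Option 2 above Option 6 on 15.

Option 6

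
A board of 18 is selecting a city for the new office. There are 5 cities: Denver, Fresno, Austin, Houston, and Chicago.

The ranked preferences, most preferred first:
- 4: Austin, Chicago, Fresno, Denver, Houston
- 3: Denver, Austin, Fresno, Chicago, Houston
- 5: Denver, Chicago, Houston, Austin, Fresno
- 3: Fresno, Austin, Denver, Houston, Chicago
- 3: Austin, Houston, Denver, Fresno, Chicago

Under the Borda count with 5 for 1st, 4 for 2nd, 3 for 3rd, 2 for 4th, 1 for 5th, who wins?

Denver: 4×2 + 3×5 + 5×5 + 3×3 + 3×3 = 66
Fresno: 4×3 + 3×3 + 5×1 + 3×5 + 3×2 = 47
Austin: 4×5 + 3×4 + 5×2 + 3×4 + 3×5 = 69
Houston: 4×1 + 3×1 + 5×3 + 3×2 + 3×4 = 40
Chicago: 4×4 + 3×2 + 5×4 + 3×1 + 3×1 = 48

Austin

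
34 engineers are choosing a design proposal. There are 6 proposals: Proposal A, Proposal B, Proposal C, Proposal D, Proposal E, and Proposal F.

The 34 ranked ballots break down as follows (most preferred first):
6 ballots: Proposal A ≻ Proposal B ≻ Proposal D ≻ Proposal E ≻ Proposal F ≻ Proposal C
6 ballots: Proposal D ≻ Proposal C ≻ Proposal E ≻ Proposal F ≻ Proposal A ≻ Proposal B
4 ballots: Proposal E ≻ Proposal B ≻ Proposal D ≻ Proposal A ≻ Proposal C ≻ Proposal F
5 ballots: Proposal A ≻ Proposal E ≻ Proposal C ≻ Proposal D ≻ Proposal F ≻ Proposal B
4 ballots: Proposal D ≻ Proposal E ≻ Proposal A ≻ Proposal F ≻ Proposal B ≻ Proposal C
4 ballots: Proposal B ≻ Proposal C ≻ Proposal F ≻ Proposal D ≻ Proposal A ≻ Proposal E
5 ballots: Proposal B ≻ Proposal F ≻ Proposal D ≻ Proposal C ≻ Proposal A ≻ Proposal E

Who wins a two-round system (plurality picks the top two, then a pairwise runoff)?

Round 1 first-place votes: Proposal A 11, Proposal B 9, Proposal C 0, Proposal D 10, Proposal E 4, Proposal F 0. Proposal A and Proposal D advance.
Runoff: Proposal A is ranked above Proposal D on 11 ballots, Proposal D above Proposal A on 23.

Proposal D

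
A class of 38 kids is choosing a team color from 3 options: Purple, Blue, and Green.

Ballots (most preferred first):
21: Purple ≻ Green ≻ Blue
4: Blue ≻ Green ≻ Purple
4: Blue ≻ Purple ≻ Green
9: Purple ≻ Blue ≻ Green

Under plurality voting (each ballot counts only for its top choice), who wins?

First-place votes: Purple 30, Blue 8, Green 0.

Purple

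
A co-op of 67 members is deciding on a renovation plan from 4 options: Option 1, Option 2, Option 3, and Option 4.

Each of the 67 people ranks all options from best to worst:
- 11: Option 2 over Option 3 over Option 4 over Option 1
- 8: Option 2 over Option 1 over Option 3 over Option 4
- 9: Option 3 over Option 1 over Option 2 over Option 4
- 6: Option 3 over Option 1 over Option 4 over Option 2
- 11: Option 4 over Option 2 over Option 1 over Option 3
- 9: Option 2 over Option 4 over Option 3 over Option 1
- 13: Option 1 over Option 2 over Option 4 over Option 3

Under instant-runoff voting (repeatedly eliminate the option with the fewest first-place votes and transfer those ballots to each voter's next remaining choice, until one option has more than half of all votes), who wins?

Round 1: Option 1 13, Option 2 28, Option 3 15, Option 4 11. Option 4 eliminated.
Round 2: Option 1 13, Option 2 39, Option 3 15. Option 2 has a majority (≥34).

Option 2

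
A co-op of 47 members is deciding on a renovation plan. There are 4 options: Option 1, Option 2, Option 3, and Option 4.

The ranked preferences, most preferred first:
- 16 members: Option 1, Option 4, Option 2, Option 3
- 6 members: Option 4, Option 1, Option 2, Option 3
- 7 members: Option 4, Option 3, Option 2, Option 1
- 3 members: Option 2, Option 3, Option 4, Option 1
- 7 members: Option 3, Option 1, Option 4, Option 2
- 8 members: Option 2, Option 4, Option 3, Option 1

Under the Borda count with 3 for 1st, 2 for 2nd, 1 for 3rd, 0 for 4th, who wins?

Option 1: 16×3 + 6×2 + 7×0 + 3×0 + 7×2 + 8×0 = 74
Option 2: 16×1 + 6×1 + 7×1 + 3×3 + 7×0 + 8×3 = 62
Option 3: 16×0 + 6×0 + 7×2 + 3×2 + 7×3 + 8×1 = 49
Option 4: 16×2 + 6×3 + 7×3 + 3×1 + 7×1 + 8×2 = 97

Option 4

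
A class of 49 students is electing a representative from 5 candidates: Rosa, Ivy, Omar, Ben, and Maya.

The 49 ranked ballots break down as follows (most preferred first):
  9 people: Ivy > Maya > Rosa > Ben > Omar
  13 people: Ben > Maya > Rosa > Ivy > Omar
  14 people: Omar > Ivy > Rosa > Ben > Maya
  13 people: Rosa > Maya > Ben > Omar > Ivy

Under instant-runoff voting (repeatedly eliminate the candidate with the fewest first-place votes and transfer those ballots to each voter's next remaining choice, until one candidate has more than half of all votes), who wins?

Round 1: Rosa 13, Ivy 9, Omar 14, Ben 13, Maya 0. Maya eliminated.
Round 2: Rosa 13, Ivy 9, Omar 14, Ben 13. Ivy eliminated.
Round 3: Rosa 22, Omar 14, Ben 13. Ben eliminated.
Round 4: Rosa 35, Omar 14. Rosa has a majority (≥25).

Rosa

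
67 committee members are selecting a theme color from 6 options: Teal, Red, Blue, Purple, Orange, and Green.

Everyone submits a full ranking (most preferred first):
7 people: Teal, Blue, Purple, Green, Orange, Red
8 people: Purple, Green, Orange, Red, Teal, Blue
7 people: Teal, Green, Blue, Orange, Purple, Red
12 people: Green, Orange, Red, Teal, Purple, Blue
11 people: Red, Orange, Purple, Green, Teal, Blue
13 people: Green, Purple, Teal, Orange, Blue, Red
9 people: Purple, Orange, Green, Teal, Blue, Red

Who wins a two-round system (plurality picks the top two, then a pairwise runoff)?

Round 1 first-place votes: Teal 14, Red 11, Blue 0, Purple 17, Orange 0, Green 25. Green and Purple advance.
Runoff: Green is ranked above Purple on 32 ballots, Purple above Green on 35.

Purple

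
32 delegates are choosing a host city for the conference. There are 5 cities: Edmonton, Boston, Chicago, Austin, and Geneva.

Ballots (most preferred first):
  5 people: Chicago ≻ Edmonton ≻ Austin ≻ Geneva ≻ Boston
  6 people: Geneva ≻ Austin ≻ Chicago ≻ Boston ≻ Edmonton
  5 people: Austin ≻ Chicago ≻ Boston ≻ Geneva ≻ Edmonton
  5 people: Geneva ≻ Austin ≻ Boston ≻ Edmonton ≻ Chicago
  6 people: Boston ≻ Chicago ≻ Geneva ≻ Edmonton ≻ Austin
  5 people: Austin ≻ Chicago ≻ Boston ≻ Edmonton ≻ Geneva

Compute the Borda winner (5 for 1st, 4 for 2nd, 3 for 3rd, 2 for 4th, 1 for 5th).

Austin

Edmonton: 5×4 + 6×1 + 5×1 + 5×2 + 6×2 + 5×2 = 63
Boston: 5×1 + 6×2 + 5×3 + 5×3 + 6×5 + 5×3 = 92
Chicago: 5×5 + 6×3 + 5×4 + 5×1 + 6×4 + 5×4 = 112
Austin: 5×3 + 6×4 + 5×5 + 5×4 + 6×1 + 5×5 = 115
Geneva: 5×2 + 6×5 + 5×2 + 5×5 + 6×3 + 5×1 = 98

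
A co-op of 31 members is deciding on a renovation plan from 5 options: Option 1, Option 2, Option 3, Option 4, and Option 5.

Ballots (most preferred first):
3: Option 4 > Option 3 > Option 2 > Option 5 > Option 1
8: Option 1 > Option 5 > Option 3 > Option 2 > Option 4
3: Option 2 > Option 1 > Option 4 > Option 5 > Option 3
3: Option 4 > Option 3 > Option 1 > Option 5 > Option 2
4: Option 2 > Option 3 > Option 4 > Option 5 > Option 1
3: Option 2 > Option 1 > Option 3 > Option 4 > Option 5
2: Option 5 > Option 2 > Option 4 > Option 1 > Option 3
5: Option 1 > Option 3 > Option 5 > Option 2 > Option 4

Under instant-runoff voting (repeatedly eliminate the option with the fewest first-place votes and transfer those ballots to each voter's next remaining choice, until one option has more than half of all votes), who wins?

Round 1: Option 1 13, Option 2 10, Option 3 0, Option 4 6, Option 5 2. Option 3 eliminated.
Round 2: Option 1 13, Option 2 10, Option 4 6, Option 5 2. Option 5 eliminated.
Round 3: Option 1 13, Option 2 12, Option 4 6. Option 4 eliminated.
Round 4: Option 1 16, Option 2 15. Option 1 has a majority (≥16).

Option 1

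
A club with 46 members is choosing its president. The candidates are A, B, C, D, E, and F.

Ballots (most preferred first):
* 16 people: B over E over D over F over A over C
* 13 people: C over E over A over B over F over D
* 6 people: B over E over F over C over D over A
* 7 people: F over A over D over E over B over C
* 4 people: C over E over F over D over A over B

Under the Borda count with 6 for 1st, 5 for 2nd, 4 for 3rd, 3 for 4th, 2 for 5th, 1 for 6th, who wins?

E

A: 16×2 + 13×4 + 6×1 + 7×5 + 4×2 = 133
B: 16×6 + 13×3 + 6×6 + 7×2 + 4×1 = 189
C: 16×1 + 13×6 + 6×3 + 7×1 + 4×6 = 143
D: 16×4 + 13×1 + 6×2 + 7×4 + 4×3 = 129
E: 16×5 + 13×5 + 6×5 + 7×3 + 4×5 = 216
F: 16×3 + 13×2 + 6×4 + 7×6 + 4×4 = 156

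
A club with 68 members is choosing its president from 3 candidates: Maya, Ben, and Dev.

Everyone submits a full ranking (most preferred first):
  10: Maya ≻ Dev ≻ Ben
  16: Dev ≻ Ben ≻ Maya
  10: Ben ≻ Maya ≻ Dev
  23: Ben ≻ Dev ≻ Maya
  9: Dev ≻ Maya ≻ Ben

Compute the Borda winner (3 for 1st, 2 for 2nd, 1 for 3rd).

Dev

Maya: 10×3 + 16×1 + 10×2 + 23×1 + 9×2 = 107
Ben: 10×1 + 16×2 + 10×3 + 23×3 + 9×1 = 150
Dev: 10×2 + 16×3 + 10×1 + 23×2 + 9×3 = 151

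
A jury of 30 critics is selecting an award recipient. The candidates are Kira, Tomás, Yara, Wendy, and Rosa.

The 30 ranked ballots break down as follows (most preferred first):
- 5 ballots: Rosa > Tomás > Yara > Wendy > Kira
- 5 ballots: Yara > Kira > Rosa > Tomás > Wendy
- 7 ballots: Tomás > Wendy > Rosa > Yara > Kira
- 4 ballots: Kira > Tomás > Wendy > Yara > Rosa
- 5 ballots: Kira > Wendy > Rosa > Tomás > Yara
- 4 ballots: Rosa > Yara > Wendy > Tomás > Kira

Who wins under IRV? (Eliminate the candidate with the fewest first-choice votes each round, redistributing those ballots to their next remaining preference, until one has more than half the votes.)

Round 1: Kira 9, Tomás 7, Yara 5, Wendy 0, Rosa 9. Wendy eliminated.
Round 2: Kira 9, Tomás 7, Yara 5, Rosa 9. Yara eliminated.
Round 3: Kira 14, Tomás 7, Rosa 9. Tomás eliminated.
Round 4: Kira 14, Rosa 16. Rosa has a majority (≥16).

Rosa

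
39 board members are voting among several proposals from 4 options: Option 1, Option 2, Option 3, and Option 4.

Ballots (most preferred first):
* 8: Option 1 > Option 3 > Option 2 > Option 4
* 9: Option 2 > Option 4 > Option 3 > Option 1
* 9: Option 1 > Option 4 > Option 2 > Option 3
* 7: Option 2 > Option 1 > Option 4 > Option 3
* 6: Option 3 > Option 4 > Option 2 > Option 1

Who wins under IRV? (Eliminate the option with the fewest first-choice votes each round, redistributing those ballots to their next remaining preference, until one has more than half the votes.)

Round 1: Option 1 17, Option 2 16, Option 3 6, Option 4 0. Option 4 eliminated.
Round 2: Option 1 17, Option 2 16, Option 3 6. Option 3 eliminated.
Round 3: Option 1 17, Option 2 22. Option 2 has a majority (≥20).

Option 2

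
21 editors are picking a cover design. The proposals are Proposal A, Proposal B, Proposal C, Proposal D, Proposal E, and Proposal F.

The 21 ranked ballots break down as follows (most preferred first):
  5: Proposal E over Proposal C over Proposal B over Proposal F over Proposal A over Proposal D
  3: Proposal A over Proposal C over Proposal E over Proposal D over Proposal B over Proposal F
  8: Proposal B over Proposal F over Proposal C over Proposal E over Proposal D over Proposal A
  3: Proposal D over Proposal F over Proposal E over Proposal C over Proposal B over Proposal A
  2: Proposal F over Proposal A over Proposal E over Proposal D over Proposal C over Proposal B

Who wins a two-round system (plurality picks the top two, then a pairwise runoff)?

Round 1 first-place votes: Proposal A 3, Proposal B 8, Proposal C 0, Proposal D 3, Proposal E 5, Proposal F 2. Proposal B and Proposal E advance.
Runoff: Proposal B is ranked above Proposal E on 8 ballots, Proposal E above Proposal B on 13.

Proposal E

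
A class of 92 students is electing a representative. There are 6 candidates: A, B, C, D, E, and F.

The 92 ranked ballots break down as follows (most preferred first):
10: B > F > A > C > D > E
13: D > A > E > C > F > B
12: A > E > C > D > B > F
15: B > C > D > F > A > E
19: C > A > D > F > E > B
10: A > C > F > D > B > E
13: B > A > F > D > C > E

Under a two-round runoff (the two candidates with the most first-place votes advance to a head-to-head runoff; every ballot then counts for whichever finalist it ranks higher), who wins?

Round 1 first-place votes: A 22, B 38, C 19, D 13, E 0, F 0. B and A advance.
Runoff: B is ranked above A on 38 ballots, A above B on 54.

A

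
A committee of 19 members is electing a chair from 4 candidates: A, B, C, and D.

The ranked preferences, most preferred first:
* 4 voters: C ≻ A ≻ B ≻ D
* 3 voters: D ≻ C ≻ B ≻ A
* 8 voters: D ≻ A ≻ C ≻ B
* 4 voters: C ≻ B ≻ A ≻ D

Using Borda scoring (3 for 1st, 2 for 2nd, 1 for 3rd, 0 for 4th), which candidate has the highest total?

C

A: 4×2 + 3×0 + 8×2 + 4×1 = 28
B: 4×1 + 3×1 + 8×0 + 4×2 = 15
C: 4×3 + 3×2 + 8×1 + 4×3 = 38
D: 4×0 + 3×3 + 8×3 + 4×0 = 33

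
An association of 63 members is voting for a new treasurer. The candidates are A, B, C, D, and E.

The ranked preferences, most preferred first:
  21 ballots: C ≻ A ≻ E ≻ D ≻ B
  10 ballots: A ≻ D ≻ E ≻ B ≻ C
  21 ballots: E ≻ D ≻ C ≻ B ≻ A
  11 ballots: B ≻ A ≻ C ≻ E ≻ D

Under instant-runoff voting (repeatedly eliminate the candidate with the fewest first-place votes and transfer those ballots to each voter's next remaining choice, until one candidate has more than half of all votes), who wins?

Round 1: A 10, B 11, C 21, D 0, E 21. D eliminated.
Round 2: A 10, B 11, C 21, E 21. A eliminated.
Round 3: B 11, C 21, E 31. B eliminated.
Round 4: C 32, E 31. C has a majority (≥32).

C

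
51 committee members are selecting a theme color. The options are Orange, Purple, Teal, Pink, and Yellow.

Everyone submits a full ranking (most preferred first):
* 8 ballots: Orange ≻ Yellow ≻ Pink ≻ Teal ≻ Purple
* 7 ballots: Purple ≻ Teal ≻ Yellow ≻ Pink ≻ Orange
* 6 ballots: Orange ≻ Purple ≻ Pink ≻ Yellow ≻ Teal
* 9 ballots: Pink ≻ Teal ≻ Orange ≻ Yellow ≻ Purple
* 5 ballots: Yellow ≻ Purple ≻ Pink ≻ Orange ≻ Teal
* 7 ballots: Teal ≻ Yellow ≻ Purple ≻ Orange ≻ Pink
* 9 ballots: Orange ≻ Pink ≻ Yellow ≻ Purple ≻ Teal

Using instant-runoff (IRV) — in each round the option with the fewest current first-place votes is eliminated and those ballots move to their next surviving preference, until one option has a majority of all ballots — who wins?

Orange

Round 1: Orange 23, Purple 7, Teal 7, Pink 9, Yellow 5. Yellow eliminated.
Round 2: Orange 23, Purple 12, Teal 7, Pink 9. Teal eliminated.
Round 3: Orange 23, Purple 19, Pink 9. Pink eliminated.
Round 4: Orange 32, Purple 19. Orange has a majority (≥26).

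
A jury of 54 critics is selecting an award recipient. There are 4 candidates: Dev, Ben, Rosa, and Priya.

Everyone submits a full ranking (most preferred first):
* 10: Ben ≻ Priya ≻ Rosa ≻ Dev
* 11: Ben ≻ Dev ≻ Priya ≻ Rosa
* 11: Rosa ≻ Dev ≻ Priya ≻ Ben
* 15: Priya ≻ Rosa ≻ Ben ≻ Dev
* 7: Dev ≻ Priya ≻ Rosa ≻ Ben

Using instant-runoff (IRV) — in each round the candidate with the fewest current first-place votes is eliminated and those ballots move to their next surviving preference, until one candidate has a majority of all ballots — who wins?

Round 1: Dev 7, Ben 21, Rosa 11, Priya 15. Dev eliminated.
Round 2: Ben 21, Rosa 11, Priya 22. Rosa eliminated.
Round 3: Ben 21, Priya 33. Priya has a majority (≥28).

Priya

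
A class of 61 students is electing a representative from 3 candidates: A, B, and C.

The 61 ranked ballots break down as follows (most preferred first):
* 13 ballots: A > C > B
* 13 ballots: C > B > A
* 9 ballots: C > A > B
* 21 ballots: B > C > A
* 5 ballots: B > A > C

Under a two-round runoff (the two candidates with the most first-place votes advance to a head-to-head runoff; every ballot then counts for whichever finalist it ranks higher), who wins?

Round 1 first-place votes: A 13, B 26, C 22. B and C advance.
Runoff: B is ranked above C on 26 ballots, C above B on 35.

C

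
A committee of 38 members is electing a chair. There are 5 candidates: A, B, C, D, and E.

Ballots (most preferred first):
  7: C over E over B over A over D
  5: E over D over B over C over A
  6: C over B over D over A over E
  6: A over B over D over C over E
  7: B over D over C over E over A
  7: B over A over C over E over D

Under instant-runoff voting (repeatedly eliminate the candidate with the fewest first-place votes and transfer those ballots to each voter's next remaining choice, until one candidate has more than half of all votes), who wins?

Round 1: A 6, B 14, C 13, D 0, E 5. D eliminated.
Round 2: A 6, B 14, C 13, E 5. E eliminated.
Round 3: A 6, B 19, C 13. A eliminated.
Round 4: B 25, C 13. B has a majority (≥20).

B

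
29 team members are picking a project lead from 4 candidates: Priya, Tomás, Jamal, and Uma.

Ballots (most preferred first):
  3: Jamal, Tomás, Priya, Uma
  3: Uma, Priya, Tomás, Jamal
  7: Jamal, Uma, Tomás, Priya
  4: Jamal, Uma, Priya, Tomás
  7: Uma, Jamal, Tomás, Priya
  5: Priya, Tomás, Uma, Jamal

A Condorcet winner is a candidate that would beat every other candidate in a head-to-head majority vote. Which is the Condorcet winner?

Uma vs Priya: 21–8
Uma vs Tomás: 21–8
Uma vs Jamal: 15–14
Uma beats every other candidate.

Uma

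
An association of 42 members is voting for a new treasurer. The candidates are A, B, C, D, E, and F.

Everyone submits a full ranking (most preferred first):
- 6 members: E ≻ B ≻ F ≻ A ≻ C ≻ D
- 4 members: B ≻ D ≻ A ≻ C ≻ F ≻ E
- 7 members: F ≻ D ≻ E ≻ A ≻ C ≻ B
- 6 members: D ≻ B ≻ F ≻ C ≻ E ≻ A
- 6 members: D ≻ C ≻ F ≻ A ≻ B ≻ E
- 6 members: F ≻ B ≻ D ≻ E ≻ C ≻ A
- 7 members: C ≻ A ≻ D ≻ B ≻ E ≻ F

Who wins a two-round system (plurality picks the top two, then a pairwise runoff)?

D

Round 1 first-place votes: A 0, B 4, C 7, D 12, E 6, F 13. F and D advance.
Runoff: F is ranked above D on 19 ballots, D above F on 23.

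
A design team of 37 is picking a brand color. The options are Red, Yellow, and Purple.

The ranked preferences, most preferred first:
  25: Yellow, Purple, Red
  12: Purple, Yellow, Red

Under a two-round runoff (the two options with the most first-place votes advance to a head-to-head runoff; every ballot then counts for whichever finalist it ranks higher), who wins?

Yellow

Round 1 first-place votes: Red 0, Yellow 25, Purple 12. Yellow and Purple advance.
Runoff: Yellow is ranked above Purple on 25 ballots, Purple above Yellow on 12.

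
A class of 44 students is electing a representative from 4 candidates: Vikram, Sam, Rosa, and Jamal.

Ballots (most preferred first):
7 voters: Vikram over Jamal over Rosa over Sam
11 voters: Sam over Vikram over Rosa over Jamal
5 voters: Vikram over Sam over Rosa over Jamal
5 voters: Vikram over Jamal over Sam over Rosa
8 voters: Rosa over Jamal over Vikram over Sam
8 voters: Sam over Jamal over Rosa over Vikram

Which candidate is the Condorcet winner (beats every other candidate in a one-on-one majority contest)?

Vikram

Vikram vs Sam: 25–19
Vikram vs Rosa: 28–16
Vikram vs Jamal: 28–16
Vikram beats every other candidate.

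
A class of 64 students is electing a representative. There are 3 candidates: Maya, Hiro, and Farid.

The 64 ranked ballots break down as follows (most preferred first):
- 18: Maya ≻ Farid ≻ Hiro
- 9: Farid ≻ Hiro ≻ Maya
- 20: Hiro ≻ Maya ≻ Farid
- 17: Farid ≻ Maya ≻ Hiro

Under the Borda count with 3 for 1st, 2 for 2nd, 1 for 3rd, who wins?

Maya

Maya: 18×3 + 9×1 + 20×2 + 17×2 = 137
Hiro: 18×1 + 9×2 + 20×3 + 17×1 = 113
Farid: 18×2 + 9×3 + 20×1 + 17×3 = 134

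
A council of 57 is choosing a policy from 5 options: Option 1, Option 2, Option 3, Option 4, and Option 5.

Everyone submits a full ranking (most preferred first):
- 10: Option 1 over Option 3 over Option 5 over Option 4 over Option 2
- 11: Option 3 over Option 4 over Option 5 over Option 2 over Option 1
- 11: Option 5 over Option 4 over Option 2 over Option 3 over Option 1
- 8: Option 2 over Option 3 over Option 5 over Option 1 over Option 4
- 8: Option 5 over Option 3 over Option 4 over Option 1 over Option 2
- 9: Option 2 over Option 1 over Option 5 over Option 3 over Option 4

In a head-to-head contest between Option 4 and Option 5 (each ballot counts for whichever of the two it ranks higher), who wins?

Option 4 is ranked above Option 5 on 11 ballots; Option 5 above Option 4 on 46.

Option 5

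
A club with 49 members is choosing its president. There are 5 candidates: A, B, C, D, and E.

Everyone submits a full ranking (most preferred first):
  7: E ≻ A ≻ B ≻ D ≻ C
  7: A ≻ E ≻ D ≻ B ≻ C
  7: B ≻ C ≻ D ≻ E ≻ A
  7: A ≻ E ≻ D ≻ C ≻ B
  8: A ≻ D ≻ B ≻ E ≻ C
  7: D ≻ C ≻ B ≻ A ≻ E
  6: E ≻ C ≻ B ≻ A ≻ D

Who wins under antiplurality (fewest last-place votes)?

D

Last-place votes: A 7, B 7, C 22, D 6, E 7.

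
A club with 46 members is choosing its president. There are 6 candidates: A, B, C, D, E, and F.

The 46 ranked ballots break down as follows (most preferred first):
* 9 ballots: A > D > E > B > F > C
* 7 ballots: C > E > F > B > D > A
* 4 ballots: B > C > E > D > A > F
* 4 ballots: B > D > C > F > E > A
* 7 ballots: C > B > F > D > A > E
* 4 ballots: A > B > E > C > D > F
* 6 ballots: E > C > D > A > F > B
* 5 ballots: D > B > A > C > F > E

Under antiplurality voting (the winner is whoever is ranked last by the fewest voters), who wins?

Last-place votes: A 11, B 6, C 9, D 0, E 12, F 8.

D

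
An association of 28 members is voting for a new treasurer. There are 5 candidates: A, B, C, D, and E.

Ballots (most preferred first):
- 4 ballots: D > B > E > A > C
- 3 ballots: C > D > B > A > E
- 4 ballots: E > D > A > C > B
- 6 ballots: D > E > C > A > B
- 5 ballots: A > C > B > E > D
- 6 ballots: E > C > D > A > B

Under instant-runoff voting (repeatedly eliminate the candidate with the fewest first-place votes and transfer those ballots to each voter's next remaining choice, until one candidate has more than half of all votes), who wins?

Round 1: A 5, B 0, C 3, D 10, E 10. B eliminated.
Round 2: A 5, C 3, D 10, E 10. C eliminated.
Round 3: A 5, D 13, E 10. A eliminated.
Round 4: D 13, E 15. E has a majority (≥15).

E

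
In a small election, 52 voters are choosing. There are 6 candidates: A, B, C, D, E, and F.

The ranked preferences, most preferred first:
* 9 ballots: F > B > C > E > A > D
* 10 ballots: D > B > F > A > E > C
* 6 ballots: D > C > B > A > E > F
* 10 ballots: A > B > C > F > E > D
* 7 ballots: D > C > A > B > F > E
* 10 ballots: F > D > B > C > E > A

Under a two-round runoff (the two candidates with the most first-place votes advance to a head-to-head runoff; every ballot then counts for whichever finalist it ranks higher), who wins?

Round 1 first-place votes: A 10, B 0, C 0, D 23, E 0, F 19. D and F advance.
Runoff: D is ranked above F on 23 ballots, F above D on 29.

F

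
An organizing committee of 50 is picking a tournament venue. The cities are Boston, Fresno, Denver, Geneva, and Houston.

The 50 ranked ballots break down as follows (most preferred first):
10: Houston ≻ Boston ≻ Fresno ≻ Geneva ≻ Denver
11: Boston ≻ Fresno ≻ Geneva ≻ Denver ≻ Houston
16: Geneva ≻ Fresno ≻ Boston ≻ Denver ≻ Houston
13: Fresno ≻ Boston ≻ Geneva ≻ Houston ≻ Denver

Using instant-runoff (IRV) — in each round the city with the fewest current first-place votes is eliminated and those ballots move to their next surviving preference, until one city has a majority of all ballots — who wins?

Boston

Round 1: Boston 11, Fresno 13, Denver 0, Geneva 16, Houston 10. Denver eliminated.
Round 2: Boston 11, Fresno 13, Geneva 16, Houston 10. Houston eliminated.
Round 3: Boston 21, Fresno 13, Geneva 16. Fresno eliminated.
Round 4: Boston 34, Geneva 16. Boston has a majority (≥26).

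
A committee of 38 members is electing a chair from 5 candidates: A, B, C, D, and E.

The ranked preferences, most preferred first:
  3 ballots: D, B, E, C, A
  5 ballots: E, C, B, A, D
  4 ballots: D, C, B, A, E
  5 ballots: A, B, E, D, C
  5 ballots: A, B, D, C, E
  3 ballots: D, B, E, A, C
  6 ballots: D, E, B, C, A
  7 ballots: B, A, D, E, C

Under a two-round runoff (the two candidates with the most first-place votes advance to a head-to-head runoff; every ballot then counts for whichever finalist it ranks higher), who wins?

Round 1 first-place votes: A 10, B 7, C 0, D 16, E 5. D and A advance.
Runoff: D is ranked above A on 16 ballots, A above D on 22.

A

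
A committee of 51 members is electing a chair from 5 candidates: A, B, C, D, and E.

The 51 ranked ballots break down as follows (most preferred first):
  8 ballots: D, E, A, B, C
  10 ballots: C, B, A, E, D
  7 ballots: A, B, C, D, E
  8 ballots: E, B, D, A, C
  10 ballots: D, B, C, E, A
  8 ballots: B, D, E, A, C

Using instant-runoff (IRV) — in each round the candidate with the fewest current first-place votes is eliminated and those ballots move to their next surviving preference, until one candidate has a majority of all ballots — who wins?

B

Round 1: A 7, B 8, C 10, D 18, E 8. A eliminated.
Round 2: B 15, C 10, D 18, E 8. E eliminated.
Round 3: B 23, C 10, D 18. C eliminated.
Round 4: B 33, D 18. B has a majority (≥26).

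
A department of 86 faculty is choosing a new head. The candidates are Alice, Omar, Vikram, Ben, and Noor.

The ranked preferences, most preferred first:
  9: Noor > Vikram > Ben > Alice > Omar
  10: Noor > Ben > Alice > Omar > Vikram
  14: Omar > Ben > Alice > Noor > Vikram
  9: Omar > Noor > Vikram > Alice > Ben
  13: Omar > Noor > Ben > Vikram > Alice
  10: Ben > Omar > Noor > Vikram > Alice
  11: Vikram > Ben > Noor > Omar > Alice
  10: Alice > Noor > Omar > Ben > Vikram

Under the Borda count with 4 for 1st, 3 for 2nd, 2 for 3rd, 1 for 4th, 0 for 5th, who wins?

Alice: 9×1 + 10×2 + 14×2 + 9×1 + 13×0 + 10×0 + 11×0 + 10×4 = 106
Omar: 9×0 + 10×1 + 14×4 + 9×4 + 13×4 + 10×3 + 11×1 + 10×2 = 215
Vikram: 9×3 + 10×0 + 14×0 + 9×2 + 13×1 + 10×1 + 11×4 + 10×0 = 112
Ben: 9×2 + 10×3 + 14×3 + 9×0 + 13×2 + 10×4 + 11×3 + 10×1 = 199
Noor: 9×4 + 10×4 + 14×1 + 9×3 + 13×3 + 10×2 + 11×2 + 10×3 = 228

Noor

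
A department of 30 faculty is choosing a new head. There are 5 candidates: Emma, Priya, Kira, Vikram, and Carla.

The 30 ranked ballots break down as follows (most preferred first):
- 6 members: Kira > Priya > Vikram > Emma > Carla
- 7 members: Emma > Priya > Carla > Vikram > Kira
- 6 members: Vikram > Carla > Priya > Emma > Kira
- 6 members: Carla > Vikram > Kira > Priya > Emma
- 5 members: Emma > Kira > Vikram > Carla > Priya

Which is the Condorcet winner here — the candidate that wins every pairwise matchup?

Vikram vs Emma: 18–12
Vikram vs Priya: 17–13
Vikram vs Kira: 19–11
Vikram vs Carla: 17–13
Vikram beats every other candidate.

Vikram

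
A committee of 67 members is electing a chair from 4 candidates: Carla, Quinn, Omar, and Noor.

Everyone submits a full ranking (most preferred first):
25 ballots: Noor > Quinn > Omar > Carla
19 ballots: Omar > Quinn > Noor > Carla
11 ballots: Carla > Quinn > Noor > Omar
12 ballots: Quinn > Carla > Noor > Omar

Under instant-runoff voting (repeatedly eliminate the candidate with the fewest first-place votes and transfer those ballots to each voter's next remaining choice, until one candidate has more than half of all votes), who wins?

Quinn

Round 1: Carla 11, Quinn 12, Omar 19, Noor 25. Carla eliminated.
Round 2: Quinn 23, Omar 19, Noor 25. Omar eliminated.
Round 3: Quinn 42, Noor 25. Quinn has a majority (≥34).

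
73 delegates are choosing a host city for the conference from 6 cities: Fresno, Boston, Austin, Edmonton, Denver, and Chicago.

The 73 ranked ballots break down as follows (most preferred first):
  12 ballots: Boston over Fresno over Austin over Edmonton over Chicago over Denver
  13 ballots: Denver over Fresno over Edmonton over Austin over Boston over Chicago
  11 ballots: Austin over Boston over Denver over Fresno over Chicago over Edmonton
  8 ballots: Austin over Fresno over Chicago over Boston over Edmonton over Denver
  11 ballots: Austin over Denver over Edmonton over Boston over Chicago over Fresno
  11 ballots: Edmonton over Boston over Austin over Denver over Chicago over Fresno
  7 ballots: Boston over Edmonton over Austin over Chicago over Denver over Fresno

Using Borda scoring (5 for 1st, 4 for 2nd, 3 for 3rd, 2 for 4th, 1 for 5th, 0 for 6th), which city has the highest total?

Austin

Fresno: 12×4 + 13×4 + 11×2 + 8×4 + 11×0 + 11×0 + 7×0 = 154
Boston: 12×5 + 13×1 + 11×4 + 8×2 + 11×2 + 11×4 + 7×5 = 234
Austin: 12×3 + 13×2 + 11×5 + 8×5 + 11×5 + 11×3 + 7×3 = 266
Edmonton: 12×2 + 13×3 + 11×0 + 8×1 + 11×3 + 11×5 + 7×4 = 187
Denver: 12×0 + 13×5 + 11×3 + 8×0 + 11×4 + 11×2 + 7×1 = 171
Chicago: 12×1 + 13×0 + 11×1 + 8×3 + 11×1 + 11×1 + 7×2 = 83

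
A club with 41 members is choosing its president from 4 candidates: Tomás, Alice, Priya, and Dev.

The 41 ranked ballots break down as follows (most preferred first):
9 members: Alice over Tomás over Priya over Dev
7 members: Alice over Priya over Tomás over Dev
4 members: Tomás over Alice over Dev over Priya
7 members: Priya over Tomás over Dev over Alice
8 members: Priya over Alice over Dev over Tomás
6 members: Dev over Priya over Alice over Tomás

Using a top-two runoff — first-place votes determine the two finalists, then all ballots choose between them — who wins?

Round 1 first-place votes: Tomás 4, Alice 16, Priya 15, Dev 6. Alice and Priya advance.
Runoff: Alice is ranked above Priya on 20 ballots, Priya above Alice on 21.

Priya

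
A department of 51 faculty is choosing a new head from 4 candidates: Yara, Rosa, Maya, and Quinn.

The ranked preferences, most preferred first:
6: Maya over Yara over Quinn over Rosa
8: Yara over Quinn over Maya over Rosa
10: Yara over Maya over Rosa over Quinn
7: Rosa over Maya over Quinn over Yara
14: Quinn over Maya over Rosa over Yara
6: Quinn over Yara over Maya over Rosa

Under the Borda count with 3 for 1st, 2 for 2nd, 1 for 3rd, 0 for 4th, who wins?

Maya

Yara: 6×2 + 8×3 + 10×3 + 7×0 + 14×0 + 6×2 = 78
Rosa: 6×0 + 8×0 + 10×1 + 7×3 + 14×1 + 6×0 = 45
Maya: 6×3 + 8×1 + 10×2 + 7×2 + 14×2 + 6×1 = 94
Quinn: 6×1 + 8×2 + 10×0 + 7×1 + 14×3 + 6×3 = 89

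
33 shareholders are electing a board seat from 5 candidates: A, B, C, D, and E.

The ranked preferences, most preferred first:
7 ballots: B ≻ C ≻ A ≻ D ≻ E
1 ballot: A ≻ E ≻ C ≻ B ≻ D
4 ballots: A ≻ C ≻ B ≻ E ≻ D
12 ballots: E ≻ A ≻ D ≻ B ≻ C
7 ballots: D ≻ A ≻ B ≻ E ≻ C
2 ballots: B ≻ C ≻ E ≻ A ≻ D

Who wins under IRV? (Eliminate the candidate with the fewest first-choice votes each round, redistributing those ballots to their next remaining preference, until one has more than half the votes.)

B

Round 1: A 5, B 9, C 0, D 7, E 12. C eliminated.
Round 2: A 5, B 9, D 7, E 12. A eliminated.
Round 3: B 13, D 7, E 13. D eliminated.
Round 4: B 20, E 13. B has a majority (≥17).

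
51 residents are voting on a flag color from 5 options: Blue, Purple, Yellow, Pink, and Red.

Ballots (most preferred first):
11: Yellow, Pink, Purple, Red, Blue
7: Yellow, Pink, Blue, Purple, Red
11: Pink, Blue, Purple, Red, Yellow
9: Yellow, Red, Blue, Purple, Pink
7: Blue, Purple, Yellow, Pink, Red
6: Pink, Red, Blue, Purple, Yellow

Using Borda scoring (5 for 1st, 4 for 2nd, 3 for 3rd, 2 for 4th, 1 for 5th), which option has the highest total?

Pink

Blue: 11×1 + 7×3 + 11×4 + 9×3 + 7×5 + 6×3 = 156
Purple: 11×3 + 7×2 + 11×3 + 9×2 + 7×4 + 6×2 = 138
Yellow: 11×5 + 7×5 + 11×1 + 9×5 + 7×3 + 6×1 = 173
Pink: 11×4 + 7×4 + 11×5 + 9×1 + 7×2 + 6×5 = 180
Red: 11×2 + 7×1 + 11×2 + 9×4 + 7×1 + 6×4 = 118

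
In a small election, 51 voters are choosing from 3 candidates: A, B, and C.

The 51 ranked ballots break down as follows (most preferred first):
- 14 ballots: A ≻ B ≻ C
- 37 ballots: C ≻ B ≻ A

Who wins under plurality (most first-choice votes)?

First-place votes: A 14, B 0, C 37.

C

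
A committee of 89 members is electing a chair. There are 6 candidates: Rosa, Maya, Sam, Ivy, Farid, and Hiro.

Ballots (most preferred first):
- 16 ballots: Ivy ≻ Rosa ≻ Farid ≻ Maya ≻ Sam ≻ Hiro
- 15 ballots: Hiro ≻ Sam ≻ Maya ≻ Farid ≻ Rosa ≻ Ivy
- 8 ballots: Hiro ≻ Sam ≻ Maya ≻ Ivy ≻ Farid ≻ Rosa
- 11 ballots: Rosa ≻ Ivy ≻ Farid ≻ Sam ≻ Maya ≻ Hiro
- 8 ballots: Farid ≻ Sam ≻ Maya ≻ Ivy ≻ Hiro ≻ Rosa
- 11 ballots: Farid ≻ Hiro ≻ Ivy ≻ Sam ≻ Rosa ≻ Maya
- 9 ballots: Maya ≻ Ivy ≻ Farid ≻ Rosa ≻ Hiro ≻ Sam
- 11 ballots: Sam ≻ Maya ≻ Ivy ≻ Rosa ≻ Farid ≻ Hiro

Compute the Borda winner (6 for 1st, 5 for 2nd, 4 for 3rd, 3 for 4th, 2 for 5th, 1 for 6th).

Ivy

Rosa: 16×5 + 15×2 + 8×1 + 11×6 + 8×1 + 11×2 + 9×3 + 11×3 = 274
Maya: 16×3 + 15×4 + 8×4 + 11×2 + 8×4 + 11×1 + 9×6 + 11×5 = 314
Sam: 16×2 + 15×5 + 8×5 + 11×3 + 8×5 + 11×3 + 9×1 + 11×6 = 328
Ivy: 16×6 + 15×1 + 8×3 + 11×5 + 8×3 + 11×4 + 9×5 + 11×4 = 347
Farid: 16×4 + 15×3 + 8×2 + 11×4 + 8×6 + 11×6 + 9×4 + 11×2 = 341
Hiro: 16×1 + 15×6 + 8×6 + 11×1 + 8×2 + 11×5 + 9×2 + 11×1 = 265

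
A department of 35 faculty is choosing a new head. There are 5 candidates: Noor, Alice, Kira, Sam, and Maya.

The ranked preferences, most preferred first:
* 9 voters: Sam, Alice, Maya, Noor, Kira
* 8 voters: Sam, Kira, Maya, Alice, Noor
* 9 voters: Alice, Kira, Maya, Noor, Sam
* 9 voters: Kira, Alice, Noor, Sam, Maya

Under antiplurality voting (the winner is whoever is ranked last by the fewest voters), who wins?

Alice

Last-place votes: Noor 8, Alice 0, Kira 9, Sam 9, Maya 9.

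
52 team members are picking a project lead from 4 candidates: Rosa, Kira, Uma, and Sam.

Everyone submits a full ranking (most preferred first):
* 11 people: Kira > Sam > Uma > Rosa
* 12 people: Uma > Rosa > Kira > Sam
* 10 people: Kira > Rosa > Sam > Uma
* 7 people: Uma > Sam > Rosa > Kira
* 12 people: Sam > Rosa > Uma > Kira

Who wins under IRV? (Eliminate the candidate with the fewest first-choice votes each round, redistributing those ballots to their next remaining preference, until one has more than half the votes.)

Round 1: Rosa 0, Kira 21, Uma 19, Sam 12. Rosa eliminated.
Round 2: Kira 21, Uma 19, Sam 12. Sam eliminated.
Round 3: Kira 21, Uma 31. Uma has a majority (≥27).

Uma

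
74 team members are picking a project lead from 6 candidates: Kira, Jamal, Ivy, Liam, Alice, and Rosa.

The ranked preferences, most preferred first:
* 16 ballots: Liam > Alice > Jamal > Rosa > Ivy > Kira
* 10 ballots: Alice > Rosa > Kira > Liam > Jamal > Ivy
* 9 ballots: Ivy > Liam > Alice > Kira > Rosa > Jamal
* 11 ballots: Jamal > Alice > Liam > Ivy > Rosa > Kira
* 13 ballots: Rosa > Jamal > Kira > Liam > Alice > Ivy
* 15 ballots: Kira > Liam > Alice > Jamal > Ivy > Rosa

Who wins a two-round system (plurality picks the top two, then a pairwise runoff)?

Kira

Round 1 first-place votes: Kira 15, Jamal 11, Ivy 9, Liam 16, Alice 10, Rosa 13. Liam and Kira advance.
Runoff: Liam is ranked above Kira on 36 ballots, Kira above Liam on 38.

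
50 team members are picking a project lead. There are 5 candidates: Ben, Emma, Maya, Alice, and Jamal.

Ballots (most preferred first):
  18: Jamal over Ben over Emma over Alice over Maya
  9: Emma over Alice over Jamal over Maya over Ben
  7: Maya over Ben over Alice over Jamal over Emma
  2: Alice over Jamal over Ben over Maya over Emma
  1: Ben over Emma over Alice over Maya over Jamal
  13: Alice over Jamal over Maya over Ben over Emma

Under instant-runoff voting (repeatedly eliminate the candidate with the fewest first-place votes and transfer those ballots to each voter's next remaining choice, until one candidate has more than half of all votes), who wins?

Round 1: Ben 1, Emma 9, Maya 7, Alice 15, Jamal 18. Ben eliminated.
Round 2: Emma 10, Maya 7, Alice 15, Jamal 18. Maya eliminated.
Round 3: Emma 10, Alice 22, Jamal 18. Emma eliminated.
Round 4: Alice 32, Jamal 18. Alice has a majority (≥26).

Alice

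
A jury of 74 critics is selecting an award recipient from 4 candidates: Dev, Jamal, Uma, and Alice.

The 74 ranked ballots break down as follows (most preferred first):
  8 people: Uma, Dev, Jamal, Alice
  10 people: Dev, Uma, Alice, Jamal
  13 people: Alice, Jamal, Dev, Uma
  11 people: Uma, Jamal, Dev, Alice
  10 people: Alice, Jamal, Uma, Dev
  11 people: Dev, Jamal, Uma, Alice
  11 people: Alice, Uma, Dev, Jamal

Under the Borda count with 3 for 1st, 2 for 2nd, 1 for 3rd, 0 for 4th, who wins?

Dev: 8×2 + 10×3 + 13×1 + 11×1 + 10×0 + 11×3 + 11×1 = 114
Jamal: 8×1 + 10×0 + 13×2 + 11×2 + 10×2 + 11×2 + 11×0 = 98
Uma: 8×3 + 10×2 + 13×0 + 11×3 + 10×1 + 11×1 + 11×2 = 120
Alice: 8×0 + 10×1 + 13×3 + 11×0 + 10×3 + 11×0 + 11×3 = 112

Uma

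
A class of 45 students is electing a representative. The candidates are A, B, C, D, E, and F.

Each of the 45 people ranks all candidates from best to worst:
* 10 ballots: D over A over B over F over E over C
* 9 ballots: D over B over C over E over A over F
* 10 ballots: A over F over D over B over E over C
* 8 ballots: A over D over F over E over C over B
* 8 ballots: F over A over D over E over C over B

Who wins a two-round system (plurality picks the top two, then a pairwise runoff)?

Round 1 first-place votes: A 18, B 0, C 0, D 19, E 0, F 8. D and A advance.
Runoff: D is ranked above A on 19 ballots, A above D on 26.

A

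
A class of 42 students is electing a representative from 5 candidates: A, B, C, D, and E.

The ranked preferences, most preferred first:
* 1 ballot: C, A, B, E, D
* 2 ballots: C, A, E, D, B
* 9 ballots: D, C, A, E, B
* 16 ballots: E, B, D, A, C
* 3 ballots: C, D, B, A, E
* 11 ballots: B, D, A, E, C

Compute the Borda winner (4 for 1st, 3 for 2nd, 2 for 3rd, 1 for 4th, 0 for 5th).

A: 1×3 + 2×3 + 9×2 + 16×1 + 3×1 + 11×2 = 68
B: 1×2 + 2×0 + 9×0 + 16×3 + 3×2 + 11×4 = 100
C: 1×4 + 2×4 + 9×3 + 16×0 + 3×4 + 11×0 = 51
D: 1×0 + 2×1 + 9×4 + 16×2 + 3×3 + 11×3 = 112
E: 1×1 + 2×2 + 9×1 + 16×4 + 3×0 + 11×1 = 89

D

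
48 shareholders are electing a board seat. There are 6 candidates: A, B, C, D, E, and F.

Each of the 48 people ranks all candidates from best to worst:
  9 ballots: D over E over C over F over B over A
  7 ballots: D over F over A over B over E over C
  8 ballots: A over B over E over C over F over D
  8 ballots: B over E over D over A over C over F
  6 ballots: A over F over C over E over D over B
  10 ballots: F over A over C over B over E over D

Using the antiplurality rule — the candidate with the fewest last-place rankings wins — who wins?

Last-place votes: A 9, B 6, C 7, D 18, E 0, F 8.

E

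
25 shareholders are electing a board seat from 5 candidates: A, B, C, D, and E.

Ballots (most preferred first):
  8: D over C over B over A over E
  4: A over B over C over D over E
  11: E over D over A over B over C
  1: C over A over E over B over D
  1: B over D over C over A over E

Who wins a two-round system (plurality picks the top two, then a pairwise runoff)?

D

Round 1 first-place votes: A 4, B 1, C 1, D 8, E 11. E and D advance.
Runoff: E is ranked above D on 12 ballots, D above E on 13.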